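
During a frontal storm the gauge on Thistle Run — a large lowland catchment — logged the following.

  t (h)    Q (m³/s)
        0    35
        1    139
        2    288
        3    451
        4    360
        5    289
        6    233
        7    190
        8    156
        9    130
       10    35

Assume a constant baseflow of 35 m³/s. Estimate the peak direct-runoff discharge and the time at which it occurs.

Q_p = 416.0 m³/s at t = 3 h

Subtracting baseflow gives direct-runoff ordinates: 0.0, 104.0, 253.0, 416.0, 325.0, 254.0, 198.0, 155.0, 121.0, 95.0, 0.0 m³/s.
The maximum is 416.0 m³/s, occurring at the reading for t = 3 h.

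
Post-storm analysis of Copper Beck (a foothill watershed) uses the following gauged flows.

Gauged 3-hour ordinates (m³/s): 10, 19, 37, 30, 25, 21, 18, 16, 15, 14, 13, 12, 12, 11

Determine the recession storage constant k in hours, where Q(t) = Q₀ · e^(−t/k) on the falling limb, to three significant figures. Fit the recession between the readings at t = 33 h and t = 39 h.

k ≈ 69.0 h

On the falling limb, Q drops from 12 to 11 m³/s between t = 33 h and t = 39 h (Δt = 6 h).
k = −Δt / ln(Q₂/Q₁) = −6 / ln(11/12) = 69.0 h.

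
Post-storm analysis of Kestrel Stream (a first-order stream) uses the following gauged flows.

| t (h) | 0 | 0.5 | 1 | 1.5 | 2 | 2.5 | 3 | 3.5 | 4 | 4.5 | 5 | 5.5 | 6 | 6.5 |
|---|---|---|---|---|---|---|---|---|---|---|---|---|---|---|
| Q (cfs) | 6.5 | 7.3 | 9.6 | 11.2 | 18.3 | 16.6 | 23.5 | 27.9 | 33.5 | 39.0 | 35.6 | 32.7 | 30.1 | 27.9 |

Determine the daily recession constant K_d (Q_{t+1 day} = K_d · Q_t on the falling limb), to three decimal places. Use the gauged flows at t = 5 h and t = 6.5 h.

Between t = 5 h and t = 6.5 h the flow falls from 35.6 to 27.9 cfs over 3×0.5 h = 1.5 h.
Per-interval ratio K = (27.9/35.6)^(1/3) = 0.9220; K_d = K^(24/0.5) = 0.020.

K_d ≈ 0.020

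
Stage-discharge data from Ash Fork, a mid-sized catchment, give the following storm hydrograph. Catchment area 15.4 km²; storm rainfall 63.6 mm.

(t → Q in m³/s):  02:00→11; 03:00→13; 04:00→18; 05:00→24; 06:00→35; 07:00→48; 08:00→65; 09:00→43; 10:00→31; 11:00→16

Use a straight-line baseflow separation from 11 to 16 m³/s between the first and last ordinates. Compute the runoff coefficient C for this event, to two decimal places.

C ≈ 0.62

ΣQ_DR = 169.0 m³/s; V = ΣQ_DR·Δt = 6.084 × 10^5 m³.
Runoff depth d = V / A = 39.51 mm.
C = d / P = 39.51 / 63.6 = 0.62.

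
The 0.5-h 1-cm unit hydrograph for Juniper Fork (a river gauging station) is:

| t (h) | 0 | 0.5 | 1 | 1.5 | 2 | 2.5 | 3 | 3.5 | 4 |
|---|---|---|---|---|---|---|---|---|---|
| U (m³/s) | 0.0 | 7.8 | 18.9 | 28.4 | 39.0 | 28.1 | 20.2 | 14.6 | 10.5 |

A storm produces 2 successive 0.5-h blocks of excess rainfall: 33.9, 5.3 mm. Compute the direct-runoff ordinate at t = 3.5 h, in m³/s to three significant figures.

By discrete convolution, Q_j = Σ (P_i / 10 mm) · U_{j−i}.
At t = 3.5 h (j=7): Q = (33.9/10)·14.6 + (5.3/10)·20.2 = 60.2 m³/s.

Q ≈ 60.2 m³/s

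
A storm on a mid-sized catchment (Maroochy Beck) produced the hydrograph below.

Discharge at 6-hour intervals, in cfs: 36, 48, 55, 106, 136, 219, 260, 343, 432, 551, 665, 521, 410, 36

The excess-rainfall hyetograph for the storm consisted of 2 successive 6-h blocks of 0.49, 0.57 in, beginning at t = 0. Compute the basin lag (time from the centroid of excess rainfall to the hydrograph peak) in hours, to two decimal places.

Centroid of excess rainfall: t_c = Σ P_i·t̄_i / ΣP_i = 6.2264 h (block centres at 3, 9 h).
Hydrograph peak occurs at t = 60 h, so basin lag t_L = 60 − 6.2264 = 53.77 h.

t_L ≈ 53.77 h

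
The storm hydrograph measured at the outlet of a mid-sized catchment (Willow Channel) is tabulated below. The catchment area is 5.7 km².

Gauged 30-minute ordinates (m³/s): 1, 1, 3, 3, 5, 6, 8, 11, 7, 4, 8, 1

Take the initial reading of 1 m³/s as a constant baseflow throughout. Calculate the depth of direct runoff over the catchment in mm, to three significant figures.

d ≈ 14.5 mm

Direct runoff: 0.0, 0.0, 2.0, 2.0, 4.0, 5.0, 7.0, 10.0, 6.0, 3.0, 7.0, 0.0 m³/s; ΣQ_DR = 46.00 m³/s.
V = ΣQ_DR · Δt = 46.00 × 1800 s = 82800 m³.
Over A = 5.7 km², depth = V / A = 14.5 mm.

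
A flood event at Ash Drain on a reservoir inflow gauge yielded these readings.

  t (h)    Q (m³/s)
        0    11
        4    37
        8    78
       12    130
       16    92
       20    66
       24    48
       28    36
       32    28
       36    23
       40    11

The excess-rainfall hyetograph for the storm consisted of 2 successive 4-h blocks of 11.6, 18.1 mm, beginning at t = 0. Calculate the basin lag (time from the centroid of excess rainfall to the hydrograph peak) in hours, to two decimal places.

t_L ≈ 7.56 h

Centroid of excess rainfall: t_c = Σ P_i·t̄_i / ΣP_i = 4.4377 h (block centres at 2, 6 h).
Hydrograph peak occurs at t = 12 h, so basin lag t_L = 12 − 4.4377 = 7.56 h.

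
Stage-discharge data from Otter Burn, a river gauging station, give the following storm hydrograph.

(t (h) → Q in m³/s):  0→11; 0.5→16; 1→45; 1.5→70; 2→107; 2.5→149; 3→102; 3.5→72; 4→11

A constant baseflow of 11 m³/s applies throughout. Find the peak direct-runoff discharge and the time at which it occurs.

Subtracting baseflow gives direct-runoff ordinates: 0.0, 5.0, 34.0, 59.0, 96.0, 138.0, 91.0, 61.0, 0.0 m³/s.
The maximum is 138.0 m³/s, occurring at the reading for t = 2.5 h.

Q_p = 138.0 m³/s at t = 2.5 h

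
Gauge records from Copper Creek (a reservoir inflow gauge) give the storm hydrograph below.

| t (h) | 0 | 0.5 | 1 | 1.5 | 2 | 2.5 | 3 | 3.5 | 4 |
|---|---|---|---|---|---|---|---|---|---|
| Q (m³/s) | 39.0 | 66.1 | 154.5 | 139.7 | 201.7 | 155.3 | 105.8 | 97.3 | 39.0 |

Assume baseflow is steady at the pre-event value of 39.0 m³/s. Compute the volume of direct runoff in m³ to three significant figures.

V ≈ 1.17 × 10^6 m³

Direct-runoff ordinates (Q − Q_b): 0.0, 27.1, 115.5, 100.7, 162.7, 116.3, 66.8, 58.3, 0.0 m³/s.
ΣQ_DR = 647.4 m³/s.
With Δt = 0.5 h = 1800 s, V = ΣQ_DR · Δt = 647.4 × 1800 = 1.17 × 10^6 m³.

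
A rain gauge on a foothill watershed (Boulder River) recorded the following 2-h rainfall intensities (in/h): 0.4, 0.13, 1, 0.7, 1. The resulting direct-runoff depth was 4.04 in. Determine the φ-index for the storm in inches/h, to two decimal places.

φ ≈ 0.27 in/h

Only the 4 blocks with intensity above φ contribute runoff: 0.4, 1, 0.7, 1 in/h.
Σ(I−φ)·Δt = d  ⇒  (0.4+1+0.7+1 − 4φ)·2 = 4.04
φ = (3.100 − 4.04/2) / 4 = 0.27 in/h.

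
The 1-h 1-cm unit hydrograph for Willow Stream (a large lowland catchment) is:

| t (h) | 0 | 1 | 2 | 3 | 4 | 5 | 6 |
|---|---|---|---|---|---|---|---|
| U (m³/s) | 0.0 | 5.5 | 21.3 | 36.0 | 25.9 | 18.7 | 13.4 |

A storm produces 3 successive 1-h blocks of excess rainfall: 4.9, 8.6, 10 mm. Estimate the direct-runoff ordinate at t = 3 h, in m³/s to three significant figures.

By discrete convolution, Q_j = Σ (P_i / 10 mm) · U_{j−i}.
At t = 3 h (j=3): Q = (4.9/10)·36.0 + (8.6/10)·21.3 + (10/10)·5.5 = 41.5 m³/s.

Q ≈ 41.5 m³/s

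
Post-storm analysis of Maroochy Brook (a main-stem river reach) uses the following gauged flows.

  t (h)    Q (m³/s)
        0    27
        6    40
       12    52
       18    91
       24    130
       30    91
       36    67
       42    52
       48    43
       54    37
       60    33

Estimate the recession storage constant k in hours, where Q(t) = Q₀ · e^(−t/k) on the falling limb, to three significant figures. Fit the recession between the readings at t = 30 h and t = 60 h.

k ≈ 29.6 h

On the falling limb, Q drops from 91 to 33 m³/s between t = 30 h and t = 60 h (Δt = 30 h).
k = −Δt / ln(Q₂/Q₁) = −30 / ln(33/91) = 29.6 h.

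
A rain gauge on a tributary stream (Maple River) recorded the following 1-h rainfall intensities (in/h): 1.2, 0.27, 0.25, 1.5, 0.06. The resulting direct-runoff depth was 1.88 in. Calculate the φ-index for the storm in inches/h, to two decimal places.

Only the 2 blocks with intensity above φ contribute runoff: 1.2, 1.5 in/h.
Σ(I−φ)·Δt = d  ⇒  (1.2+1.5 − 2φ)·1 = 1.88
φ = (2.700 − 1.88/1) / 2 = 0.41 in/h.

φ ≈ 0.41 in/h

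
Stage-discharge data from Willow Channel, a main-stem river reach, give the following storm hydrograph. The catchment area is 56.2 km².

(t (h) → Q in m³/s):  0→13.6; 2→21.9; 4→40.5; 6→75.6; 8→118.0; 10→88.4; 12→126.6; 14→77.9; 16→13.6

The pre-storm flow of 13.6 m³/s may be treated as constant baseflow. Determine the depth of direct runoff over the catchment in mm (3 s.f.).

Direct runoff: 0.0, 8.3, 26.9, 62.0, 104.4, 74.8, 113.0, 64.3, 0.0 m³/s; ΣQ_DR = 453.7 m³/s.
V = ΣQ_DR · Δt = 453.7 × 7200 s = 3.267 × 10^6 m³.
Over A = 56.2 km², depth = V / A = 58.1 mm.

d ≈ 58.1 mm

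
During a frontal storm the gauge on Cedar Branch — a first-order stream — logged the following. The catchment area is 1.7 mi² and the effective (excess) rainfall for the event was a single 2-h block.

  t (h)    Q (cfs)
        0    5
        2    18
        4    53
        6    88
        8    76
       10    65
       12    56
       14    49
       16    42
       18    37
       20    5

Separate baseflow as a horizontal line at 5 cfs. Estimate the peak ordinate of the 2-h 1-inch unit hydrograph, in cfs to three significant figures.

Direct runoff: 0.0, 13.0, 48.0, 83.0, 71.0, 60.0, 51.0, 44.0, 37.0, 32.0, 0.0 cfs; ΣQ_DR = 439.0 cfs, peak = 83.0 cfs.
Runoff depth d = ΣQ_DR·Δt / A = 439.0 × 7200 / (1.7 mi²) = 0.8003 in.
The 1-inch UH is the DRH scaled by (1 in)/d, so U_p = 83.0 × 1/0.8003 = 104 cfs.

U_p ≈ 104 cfs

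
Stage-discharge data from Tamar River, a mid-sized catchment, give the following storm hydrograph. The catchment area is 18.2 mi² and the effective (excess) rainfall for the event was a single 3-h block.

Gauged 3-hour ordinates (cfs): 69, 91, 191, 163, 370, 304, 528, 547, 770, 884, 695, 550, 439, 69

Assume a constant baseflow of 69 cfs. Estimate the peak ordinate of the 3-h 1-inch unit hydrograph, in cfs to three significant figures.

U_p ≈ 678 cfs

Direct runoff: 0.0, 22.0, 122.0, 94.0, 301.0, 235.0, 459.0, 478.0, 701.0, 815.0, 626.0, 481.0, 370.0, 0.0 cfs; ΣQ_DR = 4704 cfs, peak = 815.0 cfs.
Runoff depth d = ΣQ_DR·Δt / A = 4704 × 10800 / (18.2 mi²) = 1.202 in.
The 1-inch UH is the DRH scaled by (1 in)/d, so U_p = 815.0 × 1/1.202 = 678 cfs.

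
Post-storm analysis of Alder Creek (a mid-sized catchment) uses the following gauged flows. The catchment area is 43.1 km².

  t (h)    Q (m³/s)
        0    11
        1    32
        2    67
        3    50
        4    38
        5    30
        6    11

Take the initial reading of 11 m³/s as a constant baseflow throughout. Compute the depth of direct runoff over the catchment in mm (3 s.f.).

Direct runoff: 0.0, 21.0, 56.0, 39.0, 27.0, 19.0, 0.0 m³/s; ΣQ_DR = 162.0 m³/s.
V = ΣQ_DR · Δt = 162.0 × 3600 s = 5.832 × 10^5 m³.
Over A = 43.1 km², depth = V / A = 13.5 mm.

d ≈ 13.5 mm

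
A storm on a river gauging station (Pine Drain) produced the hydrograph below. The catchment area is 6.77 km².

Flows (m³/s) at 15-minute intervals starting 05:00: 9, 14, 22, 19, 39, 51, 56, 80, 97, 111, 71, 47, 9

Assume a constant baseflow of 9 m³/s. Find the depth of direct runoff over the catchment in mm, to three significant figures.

Direct runoff: 0.0, 5.0, 13.0, 10.0, 30.0, 42.0, 47.0, 71.0, 88.0, 102.0, 62.0, 38.0, 0.0 m³/s; ΣQ_DR = 508.0 m³/s.
V = ΣQ_DR · Δt = 508.0 × 900 s = 4.572 × 10^5 m³.
Over A = 6.77 km², depth = V / A = 67.5 mm.

d ≈ 67.5 mm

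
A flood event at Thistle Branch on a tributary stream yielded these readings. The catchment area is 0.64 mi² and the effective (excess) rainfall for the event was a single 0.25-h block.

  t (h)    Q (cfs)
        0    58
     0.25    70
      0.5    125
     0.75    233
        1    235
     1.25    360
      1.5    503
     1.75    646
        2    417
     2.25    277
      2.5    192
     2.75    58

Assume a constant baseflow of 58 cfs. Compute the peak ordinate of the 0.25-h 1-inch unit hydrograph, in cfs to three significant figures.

U_p ≈ 392 cfs

Direct runoff: 0.0, 12.0, 67.0, 175.0, 177.0, 302.0, 445.0, 588.0, 359.0, 219.0, 134.0, 0.0 cfs; ΣQ_DR = 2478 cfs, peak = 588.0 cfs.
Runoff depth d = ΣQ_DR·Δt / A = 2478 × 900 / (0.64 mi²) = 1.500 in.
The 1-inch UH is the DRH scaled by (1 in)/d, so U_p = 588.0 × 1/1.500 = 392 cfs.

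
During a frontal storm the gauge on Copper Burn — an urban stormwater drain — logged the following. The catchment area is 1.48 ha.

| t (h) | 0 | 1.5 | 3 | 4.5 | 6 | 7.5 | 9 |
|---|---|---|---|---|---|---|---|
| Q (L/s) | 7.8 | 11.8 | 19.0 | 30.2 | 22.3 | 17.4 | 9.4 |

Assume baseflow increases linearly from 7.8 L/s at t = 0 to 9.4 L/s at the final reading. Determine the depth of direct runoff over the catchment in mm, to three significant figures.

Direct runoff: 0.00, 3.73, 10.67, 21.60, 13.43, 8.27, 0.00 L/s; ΣQ_DR = 57.70 L/s.
V = ΣQ_DR · Δt = 57.70 × 5400 s = 3.116 × 10^5 L.
Over A = 1.48 ha, depth = V / A = 21.1 mm.

d ≈ 21.1 mm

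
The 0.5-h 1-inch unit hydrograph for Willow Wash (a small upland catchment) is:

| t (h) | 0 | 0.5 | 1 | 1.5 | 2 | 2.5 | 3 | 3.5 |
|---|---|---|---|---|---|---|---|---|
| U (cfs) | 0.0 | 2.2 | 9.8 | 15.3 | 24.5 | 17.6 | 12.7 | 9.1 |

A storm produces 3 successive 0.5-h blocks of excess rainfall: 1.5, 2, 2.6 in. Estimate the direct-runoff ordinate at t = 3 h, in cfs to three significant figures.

Q ≈ 118 cfs

By discrete convolution, Q_j = Σ (P_i / 1 in) · U_{j−i}.
At t = 3 h (j=6): Q = (1.5/1)·12.7 + (2/1)·17.6 + (2.6/1)·24.5 = 118 cfs.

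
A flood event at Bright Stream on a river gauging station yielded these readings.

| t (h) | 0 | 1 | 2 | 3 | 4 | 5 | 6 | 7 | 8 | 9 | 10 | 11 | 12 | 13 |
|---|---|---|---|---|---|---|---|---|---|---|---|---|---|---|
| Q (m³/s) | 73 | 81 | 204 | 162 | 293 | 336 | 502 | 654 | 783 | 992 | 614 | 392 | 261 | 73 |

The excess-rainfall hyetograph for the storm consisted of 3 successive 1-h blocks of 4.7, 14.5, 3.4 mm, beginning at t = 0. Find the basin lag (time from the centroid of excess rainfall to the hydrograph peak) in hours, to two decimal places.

t_L ≈ 7.56 h

Centroid of excess rainfall: t_c = Σ P_i·t̄_i / ΣP_i = 1.4425 h (block centres at 0.5, 1.5, 2.5 h).
Hydrograph peak occurs at t = 9 h, so basin lag t_L = 9 − 1.4425 = 7.56 h.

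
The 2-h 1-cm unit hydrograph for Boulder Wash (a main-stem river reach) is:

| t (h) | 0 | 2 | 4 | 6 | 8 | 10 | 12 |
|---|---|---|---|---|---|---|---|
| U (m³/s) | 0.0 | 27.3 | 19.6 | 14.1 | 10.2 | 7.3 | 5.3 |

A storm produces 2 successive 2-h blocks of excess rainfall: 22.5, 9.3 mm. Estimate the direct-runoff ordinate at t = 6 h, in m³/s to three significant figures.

By discrete convolution, Q_j = Σ (P_i / 10 mm) · U_{j−i}.
At t = 6 h (j=3): Q = (22.5/10)·14.1 + (9.3/10)·19.6 = 50.0 m³/s.

Q ≈ 50.0 m³/s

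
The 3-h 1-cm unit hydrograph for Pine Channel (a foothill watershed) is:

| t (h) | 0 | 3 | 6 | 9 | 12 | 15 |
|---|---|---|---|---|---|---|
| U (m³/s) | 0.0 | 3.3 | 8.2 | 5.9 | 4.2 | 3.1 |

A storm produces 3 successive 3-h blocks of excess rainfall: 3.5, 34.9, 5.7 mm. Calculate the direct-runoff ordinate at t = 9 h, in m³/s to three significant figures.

By discrete convolution, Q_j = Σ (P_i / 10 mm) · U_{j−i}.
At t = 9 h (j=3): Q = (3.5/10)·5.9 + (34.9/10)·8.2 + (5.7/10)·3.3 = 32.6 m³/s.

Q ≈ 32.6 m³/s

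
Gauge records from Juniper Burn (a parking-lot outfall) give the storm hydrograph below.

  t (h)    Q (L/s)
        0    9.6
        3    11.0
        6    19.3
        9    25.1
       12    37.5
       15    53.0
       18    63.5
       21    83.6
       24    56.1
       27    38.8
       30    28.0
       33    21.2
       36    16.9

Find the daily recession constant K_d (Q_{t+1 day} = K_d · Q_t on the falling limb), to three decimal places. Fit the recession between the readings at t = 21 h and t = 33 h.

K_d ≈ 0.064

Between t = 21 h and t = 33 h the flow falls from 83.6 to 21.2 L/s over 4×3 h = 12 h.
Per-interval ratio K = (21.2/83.6)^(1/4) = 0.7096; K_d = K^(24/3) = 0.064.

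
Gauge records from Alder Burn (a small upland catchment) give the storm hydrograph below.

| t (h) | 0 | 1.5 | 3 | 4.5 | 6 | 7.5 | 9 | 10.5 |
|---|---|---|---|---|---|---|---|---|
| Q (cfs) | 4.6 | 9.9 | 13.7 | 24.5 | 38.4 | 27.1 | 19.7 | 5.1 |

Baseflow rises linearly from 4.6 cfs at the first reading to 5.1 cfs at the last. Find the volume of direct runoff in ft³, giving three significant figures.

V ≈ 5.63 × 10^5 ft³

Direct-runoff ordinates (Q − Q_b): 0.00, 5.23, 8.96, 19.69, 33.51, 22.14, 14.67, 0.00 cfs.
ΣQ_DR = 104.2 cfs.
With Δt = 1.5 h = 5400 s, V = ΣQ_DR · Δt = 104.2 × 5400 = 5.63 × 10^5 ft³.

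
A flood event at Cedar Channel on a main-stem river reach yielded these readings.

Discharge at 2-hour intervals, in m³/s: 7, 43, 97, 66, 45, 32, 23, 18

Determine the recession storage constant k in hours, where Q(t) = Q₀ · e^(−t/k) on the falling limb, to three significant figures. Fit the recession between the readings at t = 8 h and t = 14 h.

On the falling limb, Q drops from 45 to 18 m³/s between t = 8 h and t = 14 h (Δt = 6 h).
k = −Δt / ln(Q₂/Q₁) = −6 / ln(18/45) = 6.55 h.

k ≈ 6.55 h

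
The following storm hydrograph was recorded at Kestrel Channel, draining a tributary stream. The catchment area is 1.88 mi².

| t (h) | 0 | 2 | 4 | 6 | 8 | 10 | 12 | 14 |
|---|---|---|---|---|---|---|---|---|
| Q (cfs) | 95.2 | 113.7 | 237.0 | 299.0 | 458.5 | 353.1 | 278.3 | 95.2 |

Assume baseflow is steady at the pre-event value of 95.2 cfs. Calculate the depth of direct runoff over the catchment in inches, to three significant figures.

d ≈ 1.93 in

Direct runoff: 0.0, 18.5, 141.8, 203.8, 363.3, 257.9, 183.1, 0.0 cfs; ΣQ_DR = 1168 cfs.
V = ΣQ_DR · Δt = 1168 × 7200 s = 8.412 × 10^6 ft³.
Over A = 1.88 mi², depth = V / A = 1.93 in.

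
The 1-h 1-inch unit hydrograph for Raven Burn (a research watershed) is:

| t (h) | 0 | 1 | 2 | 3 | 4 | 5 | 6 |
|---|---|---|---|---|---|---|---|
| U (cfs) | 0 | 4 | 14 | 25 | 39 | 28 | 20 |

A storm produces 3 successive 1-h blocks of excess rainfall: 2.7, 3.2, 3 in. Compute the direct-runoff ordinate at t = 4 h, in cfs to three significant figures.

By discrete convolution, Q_j = Σ (P_i / 1 in) · U_{j−i}.
At t = 4 h (j=4): Q = (2.7/1)·39 + (3.2/1)·25 + (3/1)·14 = 227 cfs.

Q ≈ 227 cfs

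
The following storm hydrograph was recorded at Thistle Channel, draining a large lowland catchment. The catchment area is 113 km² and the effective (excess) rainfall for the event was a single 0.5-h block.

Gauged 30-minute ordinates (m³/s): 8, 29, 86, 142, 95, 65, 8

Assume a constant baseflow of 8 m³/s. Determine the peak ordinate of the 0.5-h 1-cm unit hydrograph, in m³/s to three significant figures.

U_p ≈ 223 m³/s

Direct runoff: 0.0, 21.0, 78.0, 134.0, 87.0, 57.0, 0.0 m³/s; ΣQ_DR = 377.0 m³/s, peak = 134.0 m³/s.
Runoff depth d = ΣQ_DR·Δt / A = 377.0 × 1800 / (113 km²) = 6.005 mm.
The 1-cm UH is the DRH scaled by (10 mm)/d, so U_p = 134.0 × 10/6.005 = 223 m³/s.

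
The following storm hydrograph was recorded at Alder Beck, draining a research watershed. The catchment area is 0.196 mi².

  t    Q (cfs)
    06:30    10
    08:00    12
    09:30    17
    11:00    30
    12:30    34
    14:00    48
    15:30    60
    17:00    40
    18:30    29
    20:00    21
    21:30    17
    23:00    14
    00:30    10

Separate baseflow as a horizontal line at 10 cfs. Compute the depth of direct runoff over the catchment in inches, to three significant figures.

d ≈ 2.51 in

Direct runoff: 0.0, 2.0, 7.0, 20.0, 24.0, 38.0, 50.0, 30.0, 19.0, 11.0, 7.0, 4.0, 0.0 cfs; ΣQ_DR = 212.0 cfs.
V = ΣQ_DR · Δt = 212.0 × 5400 s = 1.145 × 10^6 ft³.
Over A = 0.196 mi², depth = V / A = 2.51 in.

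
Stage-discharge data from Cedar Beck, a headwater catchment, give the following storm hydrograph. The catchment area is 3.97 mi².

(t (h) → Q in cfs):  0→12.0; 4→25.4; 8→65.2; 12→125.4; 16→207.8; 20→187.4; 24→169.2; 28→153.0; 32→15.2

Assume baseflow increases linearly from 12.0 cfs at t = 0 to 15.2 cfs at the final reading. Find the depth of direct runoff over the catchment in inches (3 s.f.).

d ≈ 1.31 in

Direct runoff: 0.00, 13.00, 52.40, 112.20, 194.20, 173.40, 154.80, 138.20, 0.00 cfs; ΣQ_DR = 838.2 cfs.
V = ΣQ_DR · Δt = 838.2 × 14400 s = 1.207 × 10^7 ft³.
Over A = 3.97 mi², depth = V / A = 1.31 in.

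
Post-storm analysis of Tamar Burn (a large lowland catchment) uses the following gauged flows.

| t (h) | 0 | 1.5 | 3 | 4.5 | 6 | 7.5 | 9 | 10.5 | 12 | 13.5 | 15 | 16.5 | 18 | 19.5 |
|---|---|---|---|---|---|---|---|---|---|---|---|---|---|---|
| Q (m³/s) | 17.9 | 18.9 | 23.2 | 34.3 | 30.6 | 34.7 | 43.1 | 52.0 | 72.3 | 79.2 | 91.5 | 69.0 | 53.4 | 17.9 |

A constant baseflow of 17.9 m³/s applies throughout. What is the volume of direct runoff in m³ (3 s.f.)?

Direct-runoff ordinates (Q − Q_b): 0.0, 1.0, 5.3, 16.4, 12.7, 16.8, 25.2, 34.1, 54.4, 61.3, 73.6, 51.1, 35.5, 0.0 m³/s.
ΣQ_DR = 387.4 m³/s.
With Δt = 1.5 h = 5400 s, V = ΣQ_DR · Δt = 387.4 × 5400 = 2.09 × 10^6 m³.

V ≈ 2.09 × 10^6 m³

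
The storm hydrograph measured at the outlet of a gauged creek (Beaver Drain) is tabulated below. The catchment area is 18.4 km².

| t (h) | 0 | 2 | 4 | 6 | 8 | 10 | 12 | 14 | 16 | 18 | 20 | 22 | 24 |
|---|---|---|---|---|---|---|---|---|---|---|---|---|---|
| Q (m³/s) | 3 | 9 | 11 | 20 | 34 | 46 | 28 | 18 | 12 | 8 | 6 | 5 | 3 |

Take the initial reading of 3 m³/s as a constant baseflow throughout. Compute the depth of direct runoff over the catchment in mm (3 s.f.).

Direct runoff: 0.0, 6.0, 8.0, 17.0, 31.0, 43.0, 25.0, 15.0, 9.0, 5.0, 3.0, 2.0, 0.0 m³/s; ΣQ_DR = 164.0 m³/s.
V = ΣQ_DR · Δt = 164.0 × 7200 s = 1.181 × 10^6 m³.
Over A = 18.4 km², depth = V / A = 64.2 mm.

d ≈ 64.2 mm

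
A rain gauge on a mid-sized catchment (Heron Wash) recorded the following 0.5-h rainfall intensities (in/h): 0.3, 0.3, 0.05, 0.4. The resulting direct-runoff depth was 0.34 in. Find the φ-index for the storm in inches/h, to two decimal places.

Only the 3 blocks with intensity above φ contribute runoff: 0.3, 0.3, 0.4 in/h.
Σ(I−φ)·Δt = d  ⇒  (0.3+0.3+0.4 − 3φ)·0.5 = 0.34
φ = (1.000 − 0.34/0.5) / 3 = 0.11 in/h.

φ ≈ 0.11 in/h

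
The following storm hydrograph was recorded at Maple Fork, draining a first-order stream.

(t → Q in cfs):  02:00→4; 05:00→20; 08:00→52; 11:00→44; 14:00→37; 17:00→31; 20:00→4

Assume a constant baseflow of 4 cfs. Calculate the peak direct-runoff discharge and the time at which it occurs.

Subtracting baseflow gives direct-runoff ordinates: 0.0, 16.0, 48.0, 40.0, 33.0, 27.0, 0.0 cfs.
The maximum is 48.0 cfs, occurring at the reading for t = 08:00.

Q_p = 48.0 cfs at t = 08:00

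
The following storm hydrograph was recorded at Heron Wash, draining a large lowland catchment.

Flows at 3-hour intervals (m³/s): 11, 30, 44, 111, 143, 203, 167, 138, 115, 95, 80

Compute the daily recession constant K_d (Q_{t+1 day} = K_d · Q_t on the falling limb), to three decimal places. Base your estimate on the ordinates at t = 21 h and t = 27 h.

K_d ≈ 0.225

Between t = 21 h and t = 27 h the flow falls from 138 to 95 m³/s over 2×3 h = 6 h.
Per-interval ratio K = (95/138)^(1/2) = 0.8297; K_d = K^(24/3) = 0.225.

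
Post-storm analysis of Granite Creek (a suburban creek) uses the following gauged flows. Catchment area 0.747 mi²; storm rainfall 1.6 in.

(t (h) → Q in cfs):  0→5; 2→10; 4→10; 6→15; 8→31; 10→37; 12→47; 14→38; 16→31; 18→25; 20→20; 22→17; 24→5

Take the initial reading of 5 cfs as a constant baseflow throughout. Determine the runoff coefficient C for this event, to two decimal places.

C ≈ 0.59

ΣQ_DR = 226.0 cfs; V = ΣQ_DR·Δt = 1.627 × 10^6 ft³.
Runoff depth d = V / A = 0.9376 in.
C = d / P = 0.9376 / 1.6 = 0.59.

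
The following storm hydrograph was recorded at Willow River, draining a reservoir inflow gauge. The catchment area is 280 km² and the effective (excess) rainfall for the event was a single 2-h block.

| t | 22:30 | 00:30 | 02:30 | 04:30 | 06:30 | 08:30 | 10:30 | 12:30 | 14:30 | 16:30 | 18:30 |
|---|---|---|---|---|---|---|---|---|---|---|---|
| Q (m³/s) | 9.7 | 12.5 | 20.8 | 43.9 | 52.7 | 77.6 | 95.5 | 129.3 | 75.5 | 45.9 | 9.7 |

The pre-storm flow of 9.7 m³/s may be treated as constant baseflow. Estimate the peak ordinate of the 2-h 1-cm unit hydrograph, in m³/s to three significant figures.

U_p ≈ 99.7 m³/s

Direct runoff: 0.0, 2.8, 11.1, 34.2, 43.0, 67.9, 85.8, 119.6, 65.8, 36.2, 0.0 m³/s; ΣQ_DR = 466.4 m³/s, peak = 119.6 m³/s.
Runoff depth d = ΣQ_DR·Δt / A = 466.4 × 7200 / (280 km²) = 11.99 mm.
The 1-cm UH is the DRH scaled by (10 mm)/d, so U_p = 119.6 × 10/11.99 = 99.7 m³/s.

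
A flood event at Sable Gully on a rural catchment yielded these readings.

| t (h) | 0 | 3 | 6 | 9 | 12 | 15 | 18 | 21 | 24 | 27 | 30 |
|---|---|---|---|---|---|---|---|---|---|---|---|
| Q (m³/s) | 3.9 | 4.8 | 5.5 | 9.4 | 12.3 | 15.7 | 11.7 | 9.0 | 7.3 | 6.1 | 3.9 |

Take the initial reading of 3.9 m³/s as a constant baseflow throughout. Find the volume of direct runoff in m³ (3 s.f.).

Direct-runoff ordinates (Q − Q_b): 0.0, 0.9, 1.6, 5.5, 8.4, 11.8, 7.8, 5.1, 3.4, 2.2, 0.0 m³/s.
ΣQ_DR = 46.70 m³/s.
With Δt = 3 h = 10800 s, V = ΣQ_DR · Δt = 46.70 × 10800 = 5.04 × 10^5 m³.

V ≈ 5.04 × 10^5 m³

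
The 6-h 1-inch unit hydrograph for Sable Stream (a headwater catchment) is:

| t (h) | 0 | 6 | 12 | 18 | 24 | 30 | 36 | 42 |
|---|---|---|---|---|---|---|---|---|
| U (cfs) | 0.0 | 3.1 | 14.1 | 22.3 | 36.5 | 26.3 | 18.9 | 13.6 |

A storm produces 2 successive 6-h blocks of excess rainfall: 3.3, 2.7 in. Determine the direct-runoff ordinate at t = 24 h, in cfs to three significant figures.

Q ≈ 181 cfs

By discrete convolution, Q_j = Σ (P_i / 1 in) · U_{j−i}.
At t = 24 h (j=4): Q = (3.3/1)·36.5 + (2.7/1)·22.3 = 181 cfs.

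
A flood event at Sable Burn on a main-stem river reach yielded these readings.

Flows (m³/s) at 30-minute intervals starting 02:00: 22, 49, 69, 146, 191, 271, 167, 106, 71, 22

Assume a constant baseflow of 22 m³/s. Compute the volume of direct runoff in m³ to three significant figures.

V ≈ 1.61 × 10^6 m³

Direct-runoff ordinates (Q − Q_b): 0.0, 27.0, 47.0, 124.0, 169.0, 249.0, 145.0, 84.0, 49.0, 0.0 m³/s.
ΣQ_DR = 894.0 m³/s.
With Δt = 0.5 h = 1800 s, V = ΣQ_DR · Δt = 894.0 × 1800 = 1.61 × 10^6 m³.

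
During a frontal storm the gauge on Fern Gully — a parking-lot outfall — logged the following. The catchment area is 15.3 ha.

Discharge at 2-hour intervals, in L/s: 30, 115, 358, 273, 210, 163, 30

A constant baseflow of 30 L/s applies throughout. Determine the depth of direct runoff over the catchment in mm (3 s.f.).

d ≈ 45.6 mm

Direct runoff: 0.0, 85.0, 328.0, 243.0, 180.0, 133.0, 0.0 L/s; ΣQ_DR = 969.0 L/s.
V = ΣQ_DR · Δt = 969.0 × 7200 s = 6.977 × 10^6 L.
Over A = 15.3 ha, depth = V / A = 45.6 mm.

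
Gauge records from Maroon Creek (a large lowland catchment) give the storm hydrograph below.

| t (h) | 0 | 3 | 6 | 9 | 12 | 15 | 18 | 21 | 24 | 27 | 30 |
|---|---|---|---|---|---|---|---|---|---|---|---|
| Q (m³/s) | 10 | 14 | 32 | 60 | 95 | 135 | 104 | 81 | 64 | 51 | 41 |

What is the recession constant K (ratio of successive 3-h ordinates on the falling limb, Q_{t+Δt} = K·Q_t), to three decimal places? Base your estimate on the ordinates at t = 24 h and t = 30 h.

Using the recession-limb readings at t = 24 h and t = 30 h: Q falls from 64 to 41 m³/s over 2 intervals.
K = (Q₂/Q₁)^(1/2) = (41/64)^(1/2) = 0.800.

K ≈ 0.800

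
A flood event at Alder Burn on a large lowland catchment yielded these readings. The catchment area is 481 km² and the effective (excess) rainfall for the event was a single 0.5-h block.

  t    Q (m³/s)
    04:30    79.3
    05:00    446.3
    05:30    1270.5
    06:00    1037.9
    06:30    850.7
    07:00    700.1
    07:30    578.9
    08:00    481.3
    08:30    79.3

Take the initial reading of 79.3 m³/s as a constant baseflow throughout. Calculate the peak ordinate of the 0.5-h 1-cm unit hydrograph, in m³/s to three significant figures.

U_p ≈ 662 m³/s

Direct runoff: 0.0, 367.0, 1191.2, 958.6, 771.4, 620.8, 499.6, 402.0, 0.0 m³/s; ΣQ_DR = 4811 m³/s, peak = 1191.2 m³/s.
Runoff depth d = ΣQ_DR·Δt / A = 4811 × 1800 / (481 km²) = 18.00 mm.
The 1-cm UH is the DRH scaled by (10 mm)/d, so U_p = 1191.2 × 10/18.00 = 662 m³/s.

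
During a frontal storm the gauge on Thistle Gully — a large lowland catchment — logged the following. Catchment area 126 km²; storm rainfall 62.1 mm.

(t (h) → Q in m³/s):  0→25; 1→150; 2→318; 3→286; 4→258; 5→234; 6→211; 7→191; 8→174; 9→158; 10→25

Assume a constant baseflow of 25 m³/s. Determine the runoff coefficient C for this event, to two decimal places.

ΣQ_DR = 1755 m³/s; V = ΣQ_DR·Δt = 6.318 × 10^6 m³.
Runoff depth d = V / A = 50.14 mm.
C = d / P = 50.14 / 62.1 = 0.81.

C ≈ 0.81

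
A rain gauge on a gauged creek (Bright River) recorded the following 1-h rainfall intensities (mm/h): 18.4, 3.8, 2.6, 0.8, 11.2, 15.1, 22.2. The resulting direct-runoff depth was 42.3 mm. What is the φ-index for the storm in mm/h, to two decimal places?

Only the 4 blocks with intensity above φ contribute runoff: 18.4, 11.2, 15.1, 22.2 mm/h.
Σ(I−φ)·Δt = d  ⇒  (18.4+11.2+15.1+22.2 − 4φ)·1 = 42.3
φ = (66.90 − 42.3/1) / 4 = 6.15 mm/h.

φ ≈ 6.15 mm/h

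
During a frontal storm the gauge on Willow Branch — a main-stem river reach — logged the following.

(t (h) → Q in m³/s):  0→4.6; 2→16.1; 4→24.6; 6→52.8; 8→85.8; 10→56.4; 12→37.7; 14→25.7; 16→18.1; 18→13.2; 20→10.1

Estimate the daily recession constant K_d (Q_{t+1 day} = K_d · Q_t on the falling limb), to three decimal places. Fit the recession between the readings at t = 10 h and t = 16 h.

K_d ≈ 0.011

Between t = 10 h and t = 16 h the flow falls from 56.4 to 18.1 m³/s over 3×2 h = 6 h.
Per-interval ratio K = (18.1/56.4)^(1/3) = 0.6846; K_d = K^(24/2) = 0.011.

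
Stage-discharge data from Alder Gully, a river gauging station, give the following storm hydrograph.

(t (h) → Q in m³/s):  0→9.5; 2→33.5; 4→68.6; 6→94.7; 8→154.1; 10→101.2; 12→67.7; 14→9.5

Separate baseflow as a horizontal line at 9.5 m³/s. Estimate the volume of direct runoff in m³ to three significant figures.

V ≈ 3.33 × 10^6 m³

Direct-runoff ordinates (Q − Q_b): 0.0, 24.0, 59.1, 85.2, 144.6, 91.7, 58.2, 0.0 m³/s.
ΣQ_DR = 462.8 m³/s.
With Δt = 2 h = 7200 s, V = ΣQ_DR · Δt = 462.8 × 7200 = 3.33 × 10^6 m³.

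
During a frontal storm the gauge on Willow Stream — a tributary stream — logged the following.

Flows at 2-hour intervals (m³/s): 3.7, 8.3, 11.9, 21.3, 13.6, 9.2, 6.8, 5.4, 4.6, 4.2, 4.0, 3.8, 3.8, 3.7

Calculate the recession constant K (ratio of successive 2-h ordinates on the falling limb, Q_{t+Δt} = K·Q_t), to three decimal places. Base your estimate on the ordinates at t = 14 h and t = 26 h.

K ≈ 0.939

Using the recession-limb readings at t = 14 h and t = 26 h: Q falls from 5.4 to 3.7 m³/s over 6 intervals.
K = (Q₂/Q₁)^(1/6) = (3.7/5.4)^(1/6) = 0.939.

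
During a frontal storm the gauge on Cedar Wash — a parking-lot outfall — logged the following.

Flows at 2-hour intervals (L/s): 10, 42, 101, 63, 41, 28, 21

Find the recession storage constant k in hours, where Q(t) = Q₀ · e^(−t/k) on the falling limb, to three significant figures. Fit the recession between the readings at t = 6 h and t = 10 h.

On the falling limb, Q drops from 63 to 28 L/s between t = 6 h and t = 10 h (Δt = 4 h).
k = −Δt / ln(Q₂/Q₁) = −4 / ln(28/63) = 4.93 h.

k ≈ 4.93 h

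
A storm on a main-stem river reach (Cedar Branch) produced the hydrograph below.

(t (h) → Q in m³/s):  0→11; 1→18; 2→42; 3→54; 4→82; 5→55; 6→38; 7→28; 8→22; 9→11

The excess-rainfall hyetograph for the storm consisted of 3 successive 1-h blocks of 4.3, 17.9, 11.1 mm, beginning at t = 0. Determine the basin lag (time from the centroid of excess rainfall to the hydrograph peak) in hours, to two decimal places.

Centroid of excess rainfall: t_c = Σ P_i·t̄_i / ΣP_i = 1.7042 h (block centres at 0.5, 1.5, 2.5 h).
Hydrograph peak occurs at t = 4 h, so basin lag t_L = 4 − 1.7042 = 2.30 h.

t_L ≈ 2.30 h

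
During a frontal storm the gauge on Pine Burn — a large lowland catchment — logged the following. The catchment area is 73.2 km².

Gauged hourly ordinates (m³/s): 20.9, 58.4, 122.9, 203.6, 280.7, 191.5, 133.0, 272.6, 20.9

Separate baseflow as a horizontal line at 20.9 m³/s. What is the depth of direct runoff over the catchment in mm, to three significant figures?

d ≈ 54.9 mm

Direct runoff: 0.0, 37.5, 102.0, 182.7, 259.8, 170.6, 112.1, 251.7, 0.0 m³/s; ΣQ_DR = 1116 m³/s.
V = ΣQ_DR · Δt = 1116 × 3600 s = 4.019 × 10^6 m³.
Over A = 73.2 km², depth = V / A = 54.9 mm.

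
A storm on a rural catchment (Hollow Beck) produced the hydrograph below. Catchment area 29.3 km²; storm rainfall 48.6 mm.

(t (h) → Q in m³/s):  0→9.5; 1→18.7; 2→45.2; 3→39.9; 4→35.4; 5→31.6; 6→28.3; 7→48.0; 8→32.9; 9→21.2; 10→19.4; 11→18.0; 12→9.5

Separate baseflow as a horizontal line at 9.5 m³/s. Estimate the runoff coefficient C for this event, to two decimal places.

ΣQ_DR = 234.1 m³/s; V = ΣQ_DR·Δt = 8.428 × 10^5 m³.
Runoff depth d = V / A = 28.76 mm.
C = d / P = 28.76 / 48.6 = 0.59.

C ≈ 0.59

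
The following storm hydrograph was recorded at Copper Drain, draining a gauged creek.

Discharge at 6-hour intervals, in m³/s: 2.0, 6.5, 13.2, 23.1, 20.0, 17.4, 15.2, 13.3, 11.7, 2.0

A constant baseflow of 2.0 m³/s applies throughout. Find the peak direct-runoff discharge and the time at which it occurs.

Subtracting baseflow gives direct-runoff ordinates: 0.0, 4.5, 11.2, 21.1, 18.0, 15.4, 13.2, 11.3, 9.7, 0.0 m³/s.
The maximum is 21.1 m³/s, occurring at the reading for t = 18 h.

Q_p = 21.1 m³/s at t = 18 h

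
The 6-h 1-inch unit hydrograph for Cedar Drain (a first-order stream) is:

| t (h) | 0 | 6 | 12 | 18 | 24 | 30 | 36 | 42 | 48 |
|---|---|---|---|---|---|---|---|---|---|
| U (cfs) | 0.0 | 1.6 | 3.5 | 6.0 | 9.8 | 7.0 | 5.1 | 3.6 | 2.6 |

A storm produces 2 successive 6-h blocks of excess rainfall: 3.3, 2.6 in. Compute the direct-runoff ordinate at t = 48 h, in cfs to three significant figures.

Q ≈ 17.9 cfs

By discrete convolution, Q_j = Σ (P_i / 1 in) · U_{j−i}.
At t = 48 h (j=8): Q = (3.3/1)·2.6 + (2.6/1)·3.6 = 17.9 cfs.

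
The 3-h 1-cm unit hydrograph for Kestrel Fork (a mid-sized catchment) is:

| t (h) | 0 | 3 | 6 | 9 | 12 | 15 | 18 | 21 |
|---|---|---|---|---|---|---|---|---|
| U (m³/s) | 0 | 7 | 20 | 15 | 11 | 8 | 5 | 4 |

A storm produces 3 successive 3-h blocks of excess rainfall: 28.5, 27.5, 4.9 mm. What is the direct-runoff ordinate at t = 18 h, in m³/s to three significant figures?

Q ≈ 41.6 m³/s

By discrete convolution, Q_j = Σ (P_i / 10 mm) · U_{j−i}.
At t = 18 h (j=6): Q = (28.5/10)·5 + (27.5/10)·8 + (4.9/10)·11 = 41.6 m³/s.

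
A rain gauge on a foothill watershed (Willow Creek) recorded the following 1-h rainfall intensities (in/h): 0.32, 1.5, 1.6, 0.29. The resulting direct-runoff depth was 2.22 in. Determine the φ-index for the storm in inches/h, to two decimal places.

Only the 2 blocks with intensity above φ contribute runoff: 1.5, 1.6 in/h.
Σ(I−φ)·Δt = d  ⇒  (1.5+1.6 − 2φ)·1 = 2.22
φ = (3.100 − 2.22/1) / 2 = 0.44 in/h.

φ ≈ 0.44 in/h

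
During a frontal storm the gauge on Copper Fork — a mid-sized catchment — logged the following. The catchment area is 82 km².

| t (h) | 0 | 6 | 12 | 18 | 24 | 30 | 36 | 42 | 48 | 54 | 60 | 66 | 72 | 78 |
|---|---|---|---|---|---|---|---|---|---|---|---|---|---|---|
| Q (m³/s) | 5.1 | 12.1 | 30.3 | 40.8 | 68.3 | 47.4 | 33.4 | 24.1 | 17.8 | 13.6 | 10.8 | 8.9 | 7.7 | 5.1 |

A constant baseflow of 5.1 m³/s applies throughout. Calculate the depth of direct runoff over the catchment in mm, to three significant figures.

Direct runoff: 0.0, 7.0, 25.2, 35.7, 63.2, 42.3, 28.3, 19.0, 12.7, 8.5, 5.7, 3.8, 2.6, 0.0 m³/s; ΣQ_DR = 254.0 m³/s.
V = ΣQ_DR · Δt = 254.0 × 21600 s = 5.486 × 10^6 m³.
Over A = 82 km², depth = V / A = 66.9 mm.

d ≈ 66.9 mm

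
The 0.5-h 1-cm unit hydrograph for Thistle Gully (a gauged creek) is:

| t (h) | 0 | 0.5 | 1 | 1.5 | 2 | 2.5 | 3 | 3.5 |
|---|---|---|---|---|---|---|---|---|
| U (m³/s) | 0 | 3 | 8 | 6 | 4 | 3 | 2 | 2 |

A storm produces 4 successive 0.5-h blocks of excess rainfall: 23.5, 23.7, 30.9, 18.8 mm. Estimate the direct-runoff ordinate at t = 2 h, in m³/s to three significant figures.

Q ≈ 54.0 m³/s

By discrete convolution, Q_j = Σ (P_i / 10 mm) · U_{j−i}.
At t = 2 h (j=4): Q = (23.5/10)·4 + (23.7/10)·6 + (30.9/10)·8 + (18.8/10)·3 = 54.0 m³/s.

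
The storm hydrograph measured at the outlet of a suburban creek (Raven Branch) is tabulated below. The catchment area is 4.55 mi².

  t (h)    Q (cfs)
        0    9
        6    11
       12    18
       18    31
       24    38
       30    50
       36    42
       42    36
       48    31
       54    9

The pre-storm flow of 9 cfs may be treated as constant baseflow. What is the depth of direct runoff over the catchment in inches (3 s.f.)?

Direct runoff: 0.0, 2.0, 9.0, 22.0, 29.0, 41.0, 33.0, 27.0, 22.0, 0.0 cfs; ΣQ_DR = 185.0 cfs.
V = ΣQ_DR · Δt = 185.0 × 21600 s = 3.996 × 10^6 ft³.
Over A = 4.55 mi², depth = V / A = 0.378 in.

d ≈ 0.378 in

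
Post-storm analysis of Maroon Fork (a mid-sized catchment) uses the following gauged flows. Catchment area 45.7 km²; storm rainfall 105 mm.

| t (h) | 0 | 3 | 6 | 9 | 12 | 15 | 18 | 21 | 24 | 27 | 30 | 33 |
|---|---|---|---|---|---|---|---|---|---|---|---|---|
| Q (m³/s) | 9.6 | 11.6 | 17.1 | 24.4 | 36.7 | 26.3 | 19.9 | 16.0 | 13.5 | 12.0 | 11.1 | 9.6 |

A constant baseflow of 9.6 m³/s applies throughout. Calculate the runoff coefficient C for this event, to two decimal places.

ΣQ_DR = 92.60 m³/s; V = ΣQ_DR·Δt = 1.000 × 10^6 m³.
Runoff depth d = V / A = 21.88 mm.
C = d / P = 21.88 / 105 = 0.21.

C ≈ 0.21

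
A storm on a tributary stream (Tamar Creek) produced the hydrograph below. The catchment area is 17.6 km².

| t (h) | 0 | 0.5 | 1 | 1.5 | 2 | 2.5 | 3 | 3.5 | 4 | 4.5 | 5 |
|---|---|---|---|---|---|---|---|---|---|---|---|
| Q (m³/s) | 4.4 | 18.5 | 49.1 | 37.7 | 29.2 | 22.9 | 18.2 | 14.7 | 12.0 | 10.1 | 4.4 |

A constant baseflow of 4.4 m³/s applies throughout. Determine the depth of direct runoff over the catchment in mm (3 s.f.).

Direct runoff: 0.0, 14.1, 44.7, 33.3, 24.8, 18.5, 13.8, 10.3, 7.6, 5.7, 0.0 m³/s; ΣQ_DR = 172.8 m³/s.
V = ΣQ_DR · Δt = 172.8 × 1800 s = 3.110 × 10^5 m³.
Over A = 17.6 km², depth = V / A = 17.7 mm.

d ≈ 17.7 mm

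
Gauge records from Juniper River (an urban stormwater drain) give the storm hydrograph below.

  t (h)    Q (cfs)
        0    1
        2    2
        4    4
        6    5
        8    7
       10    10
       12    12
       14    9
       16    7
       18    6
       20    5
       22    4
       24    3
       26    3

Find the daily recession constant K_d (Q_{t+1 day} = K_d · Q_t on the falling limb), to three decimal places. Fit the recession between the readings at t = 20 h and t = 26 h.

K_d ≈ 0.130

Between t = 20 h and t = 26 h the flow falls from 5 to 3 cfs over 3×2 h = 6 h.
Per-interval ratio K = (3/5)^(1/3) = 0.8434; K_d = K^(24/2) = 0.130.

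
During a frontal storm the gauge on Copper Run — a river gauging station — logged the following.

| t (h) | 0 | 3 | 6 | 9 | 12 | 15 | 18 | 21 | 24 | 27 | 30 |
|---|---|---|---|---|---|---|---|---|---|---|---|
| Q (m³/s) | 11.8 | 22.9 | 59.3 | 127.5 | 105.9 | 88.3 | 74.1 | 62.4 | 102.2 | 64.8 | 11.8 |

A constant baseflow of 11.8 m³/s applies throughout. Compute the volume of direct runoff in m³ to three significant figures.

V ≈ 6.49 × 10^6 m³

Direct-runoff ordinates (Q − Q_b): 0.0, 11.1, 47.5, 115.7, 94.1, 76.5, 62.3, 50.6, 90.4, 53.0, 0.0 m³/s.
ΣQ_DR = 601.2 m³/s.
With Δt = 3 h = 10800 s, V = ΣQ_DR · Δt = 601.2 × 10800 = 6.49 × 10^6 m³.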